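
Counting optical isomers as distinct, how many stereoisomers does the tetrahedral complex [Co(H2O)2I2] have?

All four vertices of a tetrahedron are equivalent and mutually adjacent, so cis/trans isomerism cannot arise.
Only one geometric arrangement is possible.

1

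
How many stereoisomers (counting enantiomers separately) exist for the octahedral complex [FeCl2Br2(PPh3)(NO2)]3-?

The six octahedral sites form three mutually perpendicular trans pairs.
The distinct arrangements are (6 in all): Cl trans, Br trans; Cl cis, Br trans; Cl cis, Br cis (3 arrangements, 2 chiral); Cl trans, Br cis.
Of these, 2 lack any improper symmetry element and so occur as enantiomeric pairs, giving 6 + 2 = 8 stereoisomers in total.

8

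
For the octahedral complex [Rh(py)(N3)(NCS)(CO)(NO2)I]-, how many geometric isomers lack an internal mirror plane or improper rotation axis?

An octahedron has six vertices in three trans pairs; every non-trans pair is cis.
Systematic enumeration (placing each ligand type in turn and discarding arrangements equivalent by rotation or reflection) gives 15 geometric isomers.
Of these, 15 lack any improper symmetry element and so occur as enantiomeric pairs, giving 15 + 15 = 30 stereoisomers in total.

15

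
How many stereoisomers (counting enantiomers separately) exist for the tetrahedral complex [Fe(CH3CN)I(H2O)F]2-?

All four vertices of a tetrahedron are equivalent and mutually adjacent, so cis/trans isomerism cannot arise.
Only one geometric arrangement is possible; it has no improper symmetry element, so it exists as a pair of enantiomers (2 stereoisomers).

2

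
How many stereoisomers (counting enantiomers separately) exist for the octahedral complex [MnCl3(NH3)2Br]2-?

3

An octahedron has six vertices in three trans pairs; every non-trans pair is cis.
There are 3 geometric isomers: Cl mer, NH3 trans; Cl fac, NH3 cis; Cl mer, NH3 cis.
Each arrangement has an internal mirror plane or centre of symmetry, so none is chiral.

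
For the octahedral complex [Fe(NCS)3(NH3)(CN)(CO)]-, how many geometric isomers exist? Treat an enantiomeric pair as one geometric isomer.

The distinct arrangements are (4 in all): NCS mer (3 arrangements); NCS fac (chiral).

4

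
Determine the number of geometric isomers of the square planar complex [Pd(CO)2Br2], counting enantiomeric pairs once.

2

Working through the distinct placements yields 2 geometric isomers: CO cis; CO trans.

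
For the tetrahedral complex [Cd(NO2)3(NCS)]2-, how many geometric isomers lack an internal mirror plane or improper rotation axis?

0

In a tetrahedral complex all four positions are equivalent and every pair of ligands is adjacent — there is no cis/trans distinction.
Only one geometric arrangement is possible.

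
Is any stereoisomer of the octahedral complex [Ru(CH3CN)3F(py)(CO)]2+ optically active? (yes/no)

yes

The six octahedral sites form three mutually perpendicular trans pairs.
There are 4 geometric isomers: CH3CN mer (3 arrangements); CH3CN fac (chiral).
One of these lacks any improper symmetry element and so occurs as an enantiomeric pair, giving 4 + 1 = 5 stereoisomers in total.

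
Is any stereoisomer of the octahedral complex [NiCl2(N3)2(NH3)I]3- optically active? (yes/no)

In an octahedral complex each vertex has one trans partner and four cis neighbours.
There are 6 geometric isomers: Cl trans, N3 cis; Cl trans, N3 trans; Cl cis, N3 cis (3 arrangements, 2 chiral); Cl cis, N3 trans.
Of these, 2 lack any improper symmetry element and so occur as enantiomeric pairs, giving 6 + 2 = 8 stereoisomers in total.

yes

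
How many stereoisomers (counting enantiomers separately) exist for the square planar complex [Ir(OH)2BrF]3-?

A square has two trans pairs of vertices; adjacent vertices are cis.
Systematic placement gives 2 geometric isomers: OH cis; OH trans.
Each arrangement has an internal mirror plane or centre of symmetry, so none is chiral.

2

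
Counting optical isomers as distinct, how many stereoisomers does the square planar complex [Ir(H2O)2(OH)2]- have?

2

A square has two trans pairs of vertices; adjacent vertices are cis.
The distinct arrangements are (2 in all): H2O cis; H2O trans.
Each arrangement has an internal mirror plane or centre of symmetry, so none is chiral.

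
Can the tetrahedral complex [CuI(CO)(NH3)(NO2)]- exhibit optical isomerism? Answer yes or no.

All four vertices of a tetrahedron are equivalent and mutually adjacent, so cis/trans isomerism cannot arise.
Only one geometric arrangement is possible; it has no improper symmetry element, so it exists as a pair of enantiomers (2 stereoisomers).

yes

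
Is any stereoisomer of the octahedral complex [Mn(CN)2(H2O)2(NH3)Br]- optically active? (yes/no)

Systematic placement gives 6 geometric isomers: CN cis, H2O cis (3 arrangements, 2 chiral); CN cis, H2O trans; CN trans, H2O cis; CN trans, H2O trans.
Of these, 2 lack any improper symmetry element and so occur as enantiomeric pairs, giving 6 + 2 = 8 stereoisomers in total.

yes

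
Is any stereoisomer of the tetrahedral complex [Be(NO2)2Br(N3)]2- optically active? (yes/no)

Only one geometric arrangement is possible.

no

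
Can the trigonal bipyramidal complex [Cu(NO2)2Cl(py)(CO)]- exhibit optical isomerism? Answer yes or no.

A trigonal bipyramid has two axial and three equatorial sites, which are chemically inequivalent.
Placing the ligands in turn and identifying arrangements related by rotation or reflection leaves 7 distinct geometric isomers.
Of these, 3 lack any improper symmetry element and so occur as enantiomeric pairs, giving 7 + 3 = 10 stereoisomers in total.

yes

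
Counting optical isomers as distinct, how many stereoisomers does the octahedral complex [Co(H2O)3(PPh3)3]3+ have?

In an octahedral complex each vertex has one trans partner and four cis neighbours.
Working through the distinct placements yields 2 geometric isomers: H2O mer; H2O fac.
Each arrangement has an internal mirror plane or centre of symmetry, so none is chiral.

2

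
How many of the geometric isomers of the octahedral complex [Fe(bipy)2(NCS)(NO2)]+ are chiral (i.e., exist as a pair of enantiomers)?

1

Each bipy is bidentate and must span two cis positions.
Systematic placement gives 2 geometric isomers: NCS and NO2 mutually trans; NCS and NO2 mutually cis (chiral).
One of these lacks any improper symmetry element and so occurs as an enantiomeric pair, giving 2 + 1 = 3 stereoisomers in total.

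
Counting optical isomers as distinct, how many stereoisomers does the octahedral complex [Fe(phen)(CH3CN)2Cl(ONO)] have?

In an octahedral complex each vertex has one trans partner and four cis neighbours.
Each phen is bidentate and must span two cis positions.
Systematic placement gives 4 geometric isomers: CH3CN trans; CH3CN cis (3 arrangements, 2 chiral).
Of these, 2 lack any improper symmetry element and so occur as enantiomeric pairs, giving 4 + 2 = 6 stereoisomers in total.

6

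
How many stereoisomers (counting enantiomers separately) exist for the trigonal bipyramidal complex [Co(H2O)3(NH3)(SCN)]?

A trigonal bipyramid has two axial and three equatorial sites, which are chemically inequivalent.
There are 4 geometric isomers: NH3 equatorial, SCN equatorial; NH3 axial, SCN equatorial; NH3 equatorial, SCN axial; NH3 axial, SCN axial.
Each arrangement has an internal mirror plane or centre of symmetry, so none is chiral.

4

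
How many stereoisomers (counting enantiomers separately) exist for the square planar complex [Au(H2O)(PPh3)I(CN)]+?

3

A square has two trans pairs of vertices; adjacent vertices are cis.
There are 3 geometric isomers: (CN/I trans, H2O/PPh3 trans); (CN/PPh3 trans, H2O/I trans); (CN/H2O trans, I/PPh3 trans).
Each arrangement has an internal mirror plane or centre of symmetry, so none is chiral.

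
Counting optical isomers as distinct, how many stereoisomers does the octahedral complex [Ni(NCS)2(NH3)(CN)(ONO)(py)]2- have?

15

The six octahedral sites form three mutually perpendicular trans pairs.
Placing the ligands in turn and identifying arrangements related by rotation or reflection leaves 9 distinct geometric isomers.
Of these, 6 lack any improper symmetry element and so occur as enantiomeric pairs, giving 9 + 6 = 15 stereoisomers in total.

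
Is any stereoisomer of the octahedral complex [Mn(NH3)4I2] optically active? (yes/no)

no

The distinct arrangements are (2 in all): I trans; I cis.
Each arrangement has an internal mirror plane or centre of symmetry, so none is chiral.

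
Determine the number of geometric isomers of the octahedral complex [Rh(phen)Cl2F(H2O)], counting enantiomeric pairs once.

4

In an octahedral complex each vertex has one trans partner and four cis neighbours.
Each phen is bidentate and must span two cis positions.
The distinct arrangements are (4 in all): Cl trans; Cl cis (3 arrangements, 2 chiral).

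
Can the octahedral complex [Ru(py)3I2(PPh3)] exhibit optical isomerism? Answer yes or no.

There are 3 geometric isomers: py mer, I trans; py mer, I cis; py fac, I cis.
Each arrangement has an internal mirror plane or centre of symmetry, so none is chiral.

no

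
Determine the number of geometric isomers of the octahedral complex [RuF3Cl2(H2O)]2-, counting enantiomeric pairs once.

In an octahedral complex each vertex has one trans partner and four cis neighbours.
Working through the distinct placements yields 3 geometric isomers: F mer, Cl trans; F fac, Cl cis; F mer, Cl cis.

3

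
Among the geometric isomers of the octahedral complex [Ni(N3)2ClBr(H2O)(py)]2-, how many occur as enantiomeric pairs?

6

An octahedron has six vertices in three trans pairs; every non-trans pair is cis.
Systematic enumeration (placing each ligand type in turn and discarding arrangements equivalent by rotation or reflection) gives 9 geometric isomers.
Of these, 6 lack any improper symmetry element and so occur as enantiomeric pairs, giving 9 + 6 = 15 stereoisomers in total.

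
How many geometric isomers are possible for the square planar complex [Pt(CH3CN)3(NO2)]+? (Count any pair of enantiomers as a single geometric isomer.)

1

In a square planar complex each vertex has one trans partner and two cis neighbours.
Only one geometric arrangement is possible.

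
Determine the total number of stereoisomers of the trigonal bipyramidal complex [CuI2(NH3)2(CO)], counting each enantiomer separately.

6

In a trigonal bipyramid the two axial positions differ from the three equatorial ones.
Exhaustive case analysis gives 5 geometric isomers.
One of these lacks any improper symmetry element and so occurs as an enantiomeric pair, giving 5 + 1 = 6 stereoisomers in total.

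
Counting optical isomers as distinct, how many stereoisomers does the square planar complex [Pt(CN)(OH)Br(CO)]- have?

3

A square has two trans pairs of vertices; adjacent vertices are cis.
Systematic placement gives 3 geometric isomers: (Br/CO trans, CN/OH trans); (Br/OH trans, CN/CO trans); (Br/CN trans, CO/OH trans).
Each arrangement has an internal mirror plane or centre of symmetry, so none is chiral.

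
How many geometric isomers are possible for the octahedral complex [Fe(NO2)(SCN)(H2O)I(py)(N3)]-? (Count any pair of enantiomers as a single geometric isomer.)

In an octahedral complex each vertex has one trans partner and four cis neighbours.
Exhaustive case analysis gives 15 geometric isomers.

15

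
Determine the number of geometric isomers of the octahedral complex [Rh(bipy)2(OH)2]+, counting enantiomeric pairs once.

The six octahedral sites form three mutually perpendicular trans pairs.
Each bipy is bidentate and must span two cis positions.
Systematic placement gives 2 geometric isomers: OH trans; OH cis (chiral).

2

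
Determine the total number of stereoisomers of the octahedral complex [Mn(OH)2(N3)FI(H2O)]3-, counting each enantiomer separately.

15

Systematic enumeration (placing each ligand type in turn and discarding arrangements equivalent by rotation or reflection) gives 9 geometric isomers.
Of these, 6 lack any improper symmetry element and so occur as enantiomeric pairs, giving 9 + 6 = 15 stereoisomers in total.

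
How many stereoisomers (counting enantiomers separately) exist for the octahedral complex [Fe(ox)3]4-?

Each ox is bidentate and must span two cis positions.
Only one geometric arrangement is possible; it has no improper symmetry element, so it exists as a pair of enantiomers (2 stereoisomers).

2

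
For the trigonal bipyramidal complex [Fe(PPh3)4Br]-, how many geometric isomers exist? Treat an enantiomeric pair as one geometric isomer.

2

A trigonal bipyramid has two axial and three equatorial sites, which are chemically inequivalent.
The distinct arrangements are (2 in all): Br axial; Br equatorial.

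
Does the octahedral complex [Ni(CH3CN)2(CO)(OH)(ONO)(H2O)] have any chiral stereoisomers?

Placing the ligands in turn and identifying arrangements related by rotation or reflection leaves 9 distinct geometric isomers.
Of these, 6 lack any improper symmetry element and so occur as enantiomeric pairs, giving 9 + 6 = 15 stereoisomers in total.

yes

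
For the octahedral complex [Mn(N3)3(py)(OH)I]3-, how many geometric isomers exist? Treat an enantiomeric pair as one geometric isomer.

4

The six octahedral sites form three mutually perpendicular trans pairs.
The distinct arrangements are (4 in all): N3 mer (3 arrangements); N3 fac (chiral).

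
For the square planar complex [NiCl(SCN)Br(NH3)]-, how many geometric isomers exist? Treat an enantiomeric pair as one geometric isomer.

3

There are 3 geometric isomers: (Br/NH3 trans, Cl/SCN trans); (Br/SCN trans, Cl/NH3 trans); (Br/Cl trans, NH3/SCN trans).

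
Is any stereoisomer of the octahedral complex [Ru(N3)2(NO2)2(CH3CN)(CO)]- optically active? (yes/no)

An octahedron has six vertices in three trans pairs; every non-trans pair is cis.
There are 6 geometric isomers: N3 trans, NO2 trans; N3 cis, NO2 cis (3 arrangements, 2 chiral); N3 cis, NO2 trans; N3 trans, NO2 cis.
Of these, 2 lack any improper symmetry element and so occur as enantiomeric pairs, giving 6 + 2 = 8 stereoisomers in total.

yes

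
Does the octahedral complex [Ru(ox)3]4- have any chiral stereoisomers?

In an octahedral complex each vertex has one trans partner and four cis neighbours.
Each ox is bidentate and must span two cis positions.
Only one geometric arrangement is possible; it has no improper symmetry element, so it exists as a pair of enantiomers (2 stereoisomers).

yes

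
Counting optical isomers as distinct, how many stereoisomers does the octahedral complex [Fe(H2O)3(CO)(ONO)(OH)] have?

The distinct arrangements are (4 in all): H2O mer (3 arrangements); H2O fac (chiral).
One of these lacks any improper symmetry element and so occurs as an enantiomeric pair, giving 4 + 1 = 5 stereoisomers in total.

5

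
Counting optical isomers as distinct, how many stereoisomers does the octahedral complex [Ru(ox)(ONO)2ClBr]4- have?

6

The six octahedral sites form three mutually perpendicular trans pairs.
Each ox is bidentate and must span two cis positions.
Systematic placement gives 4 geometric isomers: ONO cis (3 arrangements, 2 chiral); ONO trans.
Of these, 2 lack any improper symmetry element and so occur as enantiomeric pairs, giving 4 + 2 = 6 stereoisomers in total.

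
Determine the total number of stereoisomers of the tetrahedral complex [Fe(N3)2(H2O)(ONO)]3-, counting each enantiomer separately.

1

In a tetrahedral complex all four positions are equivalent and every pair of ligands is adjacent — there is no cis/trans distinction.
Only one geometric arrangement is possible.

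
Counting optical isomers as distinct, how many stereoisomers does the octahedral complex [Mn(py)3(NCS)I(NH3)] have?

5

There are 4 geometric isomers: py mer (3 arrangements); py fac (chiral).
One of these lacks any improper symmetry element and so occurs as an enantiomeric pair, giving 4 + 1 = 5 stereoisomers in total.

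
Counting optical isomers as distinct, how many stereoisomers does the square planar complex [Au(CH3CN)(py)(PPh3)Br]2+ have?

In a square planar complex each vertex has one trans partner and two cis neighbours.
Working through the distinct placements yields 3 geometric isomers: (Br/PPh3 trans, CH3CN/py trans); (Br/py trans, CH3CN/PPh3 trans); (Br/CH3CN trans, PPh3/py trans).
Each arrangement has an internal mirror plane or centre of symmetry, so none is chiral.

3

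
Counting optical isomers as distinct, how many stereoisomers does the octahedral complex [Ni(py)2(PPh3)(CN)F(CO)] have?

Systematic enumeration (placing each ligand type in turn and discarding arrangements equivalent by rotation or reflection) gives 9 geometric isomers.
Of these, 6 lack any improper symmetry element and so occur as enantiomeric pairs, giving 9 + 6 = 15 stereoisomers in total.

15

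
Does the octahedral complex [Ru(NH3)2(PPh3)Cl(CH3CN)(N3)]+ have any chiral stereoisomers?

yes

Exhaustive case analysis gives 9 geometric isomers.
Of these, 6 lack any improper symmetry element and so occur as enantiomeric pairs, giving 9 + 6 = 15 stereoisomers in total.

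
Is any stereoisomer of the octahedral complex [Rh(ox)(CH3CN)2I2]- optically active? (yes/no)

yes

An octahedron has six vertices in three trans pairs; every non-trans pair is cis.
Each ox is bidentate and must span two cis positions.
There are 3 geometric isomers: CH3CN trans, I cis; CH3CN cis, I cis (chiral); CH3CN cis, I trans.
One of these lacks any improper symmetry element and so occurs as an enantiomeric pair, giving 3 + 1 = 4 stereoisomers in total.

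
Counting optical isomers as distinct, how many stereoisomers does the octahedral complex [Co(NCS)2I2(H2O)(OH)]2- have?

Working through the distinct placements yields 6 geometric isomers: NCS cis, I cis (3 arrangements, 2 chiral); NCS trans, I cis; NCS cis, I trans; NCS trans, I trans.
Of these, 2 lack any improper symmetry element and so occur as enantiomeric pairs, giving 6 + 2 = 8 stereoisomers in total.

8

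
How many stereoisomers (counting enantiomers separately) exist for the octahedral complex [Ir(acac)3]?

2

An octahedron has six vertices in three trans pairs; every non-trans pair is cis.
Each acac is bidentate and must span two cis positions.
Only one geometric arrangement is possible; it has no improper symmetry element, so it exists as a pair of enantiomers (2 stereoisomers).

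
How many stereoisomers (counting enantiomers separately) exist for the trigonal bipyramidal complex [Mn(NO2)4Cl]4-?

2

There are 2 geometric isomers: Cl axial; Cl equatorial.
Each arrangement has an internal mirror plane or centre of symmetry, so none is chiral.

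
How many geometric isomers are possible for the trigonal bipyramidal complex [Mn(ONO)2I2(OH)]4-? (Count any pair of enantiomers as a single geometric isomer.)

Exhaustive case analysis gives 5 geometric isomers.

5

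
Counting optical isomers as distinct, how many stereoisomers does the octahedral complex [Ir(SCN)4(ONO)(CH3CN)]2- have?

The six octahedral sites form three mutually perpendicular trans pairs.
There are 2 geometric isomers: ONO and CH3CN mutually trans; ONO and CH3CN mutually cis.
Each arrangement has an internal mirror plane or centre of symmetry, so none is chiral.

2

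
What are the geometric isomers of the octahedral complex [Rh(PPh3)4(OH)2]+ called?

cis and trans

The six octahedral sites form three mutually perpendicular trans pairs.
There are 2 geometric isomers: OH trans; OH cis.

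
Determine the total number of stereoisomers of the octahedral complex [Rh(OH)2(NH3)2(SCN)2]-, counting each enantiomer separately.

The six octahedral sites form three mutually perpendicular trans pairs.
The distinct arrangements are (5 in all): OH trans, NH3 trans, SCN trans; OH cis, NH3 trans, SCN cis; OH cis, NH3 cis, SCN trans; OH cis, NH3 cis, SCN cis (chiral); OH trans, NH3 cis, SCN cis.
One of these lacks any improper symmetry element and so occurs as an enantiomeric pair, giving 5 + 1 = 6 stereoisomers in total.

6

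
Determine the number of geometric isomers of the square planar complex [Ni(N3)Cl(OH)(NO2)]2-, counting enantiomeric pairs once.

Systematic placement gives 3 geometric isomers: (Cl/NO2 trans, N3/OH trans); (Cl/OH trans, N3/NO2 trans); (Cl/N3 trans, NO2/OH trans).

3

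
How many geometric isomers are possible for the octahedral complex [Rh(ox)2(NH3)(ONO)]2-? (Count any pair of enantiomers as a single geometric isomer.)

2

An octahedron has six vertices in three trans pairs; every non-trans pair is cis.
Each ox is bidentate and must span two cis positions.
Working through the distinct placements yields 2 geometric isomers: NH3 and ONO mutually trans; NH3 and ONO mutually cis (chiral).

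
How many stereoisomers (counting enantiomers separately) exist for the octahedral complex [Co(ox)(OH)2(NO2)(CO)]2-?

6

An octahedron has six vertices in three trans pairs; every non-trans pair is cis.
Each ox is bidentate and must span two cis positions.
Working through the distinct placements yields 4 geometric isomers: OH cis (3 arrangements, 2 chiral); OH trans.
Of these, 2 lack any improper symmetry element and so occur as enantiomeric pairs, giving 4 + 2 = 6 stereoisomers in total.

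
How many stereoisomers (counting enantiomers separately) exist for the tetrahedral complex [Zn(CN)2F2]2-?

All four vertices of a tetrahedron are equivalent and mutually adjacent, so cis/trans isomerism cannot arise.
Only one geometric arrangement is possible.

1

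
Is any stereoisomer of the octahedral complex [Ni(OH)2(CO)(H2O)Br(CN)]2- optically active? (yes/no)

Systematic enumeration (placing each ligand type in turn and discarding arrangements equivalent by rotation or reflection) gives 9 geometric isomers.
Of these, 6 lack any improper symmetry element and so occur as enantiomeric pairs, giving 9 + 6 = 15 stereoisomers in total.

yes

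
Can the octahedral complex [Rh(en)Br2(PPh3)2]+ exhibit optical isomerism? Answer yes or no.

yes

Each en is bidentate and must span two cis positions.
Systematic placement gives 3 geometric isomers: Br trans, PPh3 cis; Br cis, PPh3 cis (chiral); Br cis, PPh3 trans.
One of these lacks any improper symmetry element and so occurs as an enantiomeric pair, giving 3 + 1 = 4 stereoisomers in total.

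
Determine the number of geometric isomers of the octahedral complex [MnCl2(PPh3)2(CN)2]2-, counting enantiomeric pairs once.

An octahedron has six vertices in three trans pairs; every non-trans pair is cis.
The distinct arrangements are (5 in all): Cl trans, PPh3 trans, CN trans; Cl cis, PPh3 cis, CN trans; Cl cis, PPh3 trans, CN cis; Cl cis, PPh3 cis, CN cis (chiral); Cl trans, PPh3 cis, CN cis.

5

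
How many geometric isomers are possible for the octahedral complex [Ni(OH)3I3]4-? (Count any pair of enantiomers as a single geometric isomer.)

The six octahedral sites form three mutually perpendicular trans pairs.
Working through the distinct placements yields 2 geometric isomers: OH mer; OH fac.

2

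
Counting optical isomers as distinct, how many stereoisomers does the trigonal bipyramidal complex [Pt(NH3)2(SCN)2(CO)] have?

In a trigonal bipyramid the two axial positions differ from the three equatorial ones.
Exhaustive case analysis gives 5 geometric isomers.
One of these lacks any improper symmetry element and so occurs as an enantiomeric pair, giving 5 + 1 = 6 stereoisomers in total.

6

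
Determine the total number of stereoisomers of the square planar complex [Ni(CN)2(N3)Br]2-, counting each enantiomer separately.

In a square planar complex each vertex has one trans partner and two cis neighbours.
Working through the distinct placements yields 2 geometric isomers: CN cis; CN trans.
Each arrangement has an internal mirror plane or centre of symmetry, so none is chiral.

2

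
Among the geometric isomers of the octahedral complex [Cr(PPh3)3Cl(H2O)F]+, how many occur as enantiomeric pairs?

1

An octahedron has six vertices in three trans pairs; every non-trans pair is cis.
The distinct arrangements are (4 in all): PPh3 mer (3 arrangements); PPh3 fac (chiral).
One of these lacks any improper symmetry element and so occurs as an enantiomeric pair, giving 4 + 1 = 5 stereoisomers in total.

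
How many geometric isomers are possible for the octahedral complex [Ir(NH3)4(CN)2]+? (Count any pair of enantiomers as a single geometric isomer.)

2

An octahedron has six vertices in three trans pairs; every non-trans pair is cis.
There are 2 geometric isomers: CN trans; CN cis.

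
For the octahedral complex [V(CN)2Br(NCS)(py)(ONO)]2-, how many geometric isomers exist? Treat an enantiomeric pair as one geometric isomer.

9

An octahedron has six vertices in three trans pairs; every non-trans pair is cis.
Placing the ligands in turn and identifying arrangements related by rotation or reflection leaves 9 distinct geometric isomers.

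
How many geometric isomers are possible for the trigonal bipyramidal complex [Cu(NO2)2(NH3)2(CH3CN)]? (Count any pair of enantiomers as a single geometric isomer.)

A trigonal bipyramid has two axial and three equatorial sites, which are chemically inequivalent.
Placing the ligands in turn and identifying arrangements related by rotation or reflection leaves 5 distinct geometric isomers.

5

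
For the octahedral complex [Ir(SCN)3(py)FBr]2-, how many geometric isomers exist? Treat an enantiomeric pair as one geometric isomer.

4

An octahedron has six vertices in three trans pairs; every non-trans pair is cis.
Systematic placement gives 4 geometric isomers: SCN mer (3 arrangements); SCN fac (chiral).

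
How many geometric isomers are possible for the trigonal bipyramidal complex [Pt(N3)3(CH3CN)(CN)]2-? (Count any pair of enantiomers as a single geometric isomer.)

4

The distinct arrangements are (4 in all): CH3CN axial, CN axial; CH3CN axial, CN equatorial; CH3CN equatorial, CN axial; CH3CN equatorial, CN equatorial.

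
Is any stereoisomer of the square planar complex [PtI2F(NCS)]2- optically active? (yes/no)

no

In a square planar complex each vertex has one trans partner and two cis neighbours.
Working through the distinct placements yields 2 geometric isomers: I cis; I trans.
Each arrangement has an internal mirror plane or centre of symmetry, so none is chiral.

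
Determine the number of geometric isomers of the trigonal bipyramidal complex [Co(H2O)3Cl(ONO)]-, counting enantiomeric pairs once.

In a trigonal bipyramid the two axial positions differ from the three equatorial ones.
Systematic placement gives 4 geometric isomers: Cl axial, ONO equatorial; Cl axial, ONO axial; Cl equatorial, ONO equatorial; Cl equatorial, ONO axial.

4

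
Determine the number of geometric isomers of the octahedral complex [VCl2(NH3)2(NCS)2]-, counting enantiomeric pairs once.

5

There are 5 geometric isomers: Cl trans, NH3 trans, NCS trans; Cl trans, NH3 cis, NCS cis; Cl cis, NH3 trans, NCS cis; Cl cis, NH3 cis, NCS cis (chiral); Cl cis, NH3 cis, NCS trans.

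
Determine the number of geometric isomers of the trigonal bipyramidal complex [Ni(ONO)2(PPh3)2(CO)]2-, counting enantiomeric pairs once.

5

In a trigonal bipyramid the two axial positions differ from the three equatorial ones.
Systematic enumeration (placing each ligand type in turn and discarding arrangements equivalent by rotation or reflection) gives 5 geometric isomers.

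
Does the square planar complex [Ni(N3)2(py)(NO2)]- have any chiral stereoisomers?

A square has two trans pairs of vertices; adjacent vertices are cis.
There are 2 geometric isomers: N3 cis; N3 trans.
Each arrangement has an internal mirror plane or centre of symmetry, so none is chiral.

no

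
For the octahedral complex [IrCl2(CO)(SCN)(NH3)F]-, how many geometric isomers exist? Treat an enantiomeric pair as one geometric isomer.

9

Systematic enumeration (placing each ligand type in turn and discarding arrangements equivalent by rotation or reflection) gives 9 geometric isomers.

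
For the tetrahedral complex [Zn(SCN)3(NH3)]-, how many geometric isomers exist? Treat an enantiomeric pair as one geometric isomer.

1

All four vertices of a tetrahedron are equivalent and mutually adjacent, so cis/trans isomerism cannot arise.
Only one geometric arrangement is possible.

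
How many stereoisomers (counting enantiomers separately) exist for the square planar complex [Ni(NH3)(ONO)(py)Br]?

3

A square has two trans pairs of vertices; adjacent vertices are cis.
Working through the distinct placements yields 3 geometric isomers: (Br/ONO trans, NH3/py trans); (Br/py trans, NH3/ONO trans); (Br/NH3 trans, ONO/py trans).
Each arrangement has an internal mirror plane or centre of symmetry, so none is chiral.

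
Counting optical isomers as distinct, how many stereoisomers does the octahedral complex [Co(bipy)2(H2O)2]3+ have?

3

Each bipy is bidentate and must span two cis positions.
Systematic placement gives 2 geometric isomers: H2O trans; H2O cis (chiral).
One of these lacks any improper symmetry element and so occurs as an enantiomeric pair, giving 2 + 1 = 3 stereoisomers in total.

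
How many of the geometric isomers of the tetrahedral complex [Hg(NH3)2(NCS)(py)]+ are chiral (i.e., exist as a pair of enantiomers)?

In a tetrahedral complex all four positions are equivalent and every pair of ligands is adjacent — there is no cis/trans distinction.
Only one geometric arrangement is possible.

0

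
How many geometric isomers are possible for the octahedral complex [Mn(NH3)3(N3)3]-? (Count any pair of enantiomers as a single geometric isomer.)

There are 2 geometric isomers: NH3 mer; NH3 fac.

2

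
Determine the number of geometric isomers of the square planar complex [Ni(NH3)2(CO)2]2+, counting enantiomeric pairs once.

Working through the distinct placements yields 2 geometric isomers: NH3 cis; NH3 trans.

2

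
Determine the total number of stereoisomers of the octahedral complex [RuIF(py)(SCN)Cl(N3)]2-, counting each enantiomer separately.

30

The six octahedral sites form three mutually perpendicular trans pairs.
Placing the ligands in turn and identifying arrangements related by rotation or reflection leaves 15 distinct geometric isomers.
Of these, 15 lack any improper symmetry element and so occur as enantiomeric pairs, giving 15 + 15 = 30 stereoisomers in total.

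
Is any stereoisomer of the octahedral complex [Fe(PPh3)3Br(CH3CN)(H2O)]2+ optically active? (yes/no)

yes

The six octahedral sites form three mutually perpendicular trans pairs.
Systematic placement gives 4 geometric isomers: PPh3 mer (3 arrangements); PPh3 fac (chiral).
One of these lacks any improper symmetry element and so occurs as an enantiomeric pair, giving 4 + 1 = 5 stereoisomers in total.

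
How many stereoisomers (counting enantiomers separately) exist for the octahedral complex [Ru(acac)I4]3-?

An octahedron has six vertices in three trans pairs; every non-trans pair is cis.
Each acac is bidentate and must span two cis positions.
Only one geometric arrangement is possible.

1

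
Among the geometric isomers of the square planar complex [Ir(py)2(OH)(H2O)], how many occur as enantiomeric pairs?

In a square planar complex each vertex has one trans partner and two cis neighbours.
Systematic placement gives 2 geometric isomers: py cis; py trans.
Each arrangement has an internal mirror plane or centre of symmetry, so none is chiral.

0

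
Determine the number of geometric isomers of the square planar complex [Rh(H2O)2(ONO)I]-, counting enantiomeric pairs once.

2

A square has two trans pairs of vertices; adjacent vertices are cis.
There are 2 geometric isomers: H2O cis; H2O trans.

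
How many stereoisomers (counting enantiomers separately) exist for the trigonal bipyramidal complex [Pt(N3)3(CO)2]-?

The distinct arrangements are (3 in all): CO both axial; CO one axial, one equatorial; CO both equatorial.
Each arrangement has an internal mirror plane or centre of symmetry, so none is chiral.

3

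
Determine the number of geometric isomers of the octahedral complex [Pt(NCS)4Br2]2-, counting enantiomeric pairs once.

In an octahedral complex each vertex has one trans partner and four cis neighbours.
The distinct arrangements are (2 in all): Br trans; Br cis.

2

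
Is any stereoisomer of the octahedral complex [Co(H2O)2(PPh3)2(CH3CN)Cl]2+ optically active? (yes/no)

yes

In an octahedral complex each vertex has one trans partner and four cis neighbours.
Working through the distinct placements yields 6 geometric isomers: H2O trans, PPh3 trans; H2O cis, PPh3 cis (3 arrangements, 2 chiral); H2O cis, PPh3 trans; H2O trans, PPh3 cis.
Of these, 2 lack any improper symmetry element and so occur as enantiomeric pairs, giving 6 + 2 = 8 stereoisomers in total.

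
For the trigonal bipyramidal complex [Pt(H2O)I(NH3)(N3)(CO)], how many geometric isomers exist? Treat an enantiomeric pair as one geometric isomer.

In a trigonal bipyramid the two axial positions differ from the three equatorial ones.
Systematic enumeration (placing each ligand type in turn and discarding arrangements equivalent by rotation or reflection) gives 10 geometric isomers.

10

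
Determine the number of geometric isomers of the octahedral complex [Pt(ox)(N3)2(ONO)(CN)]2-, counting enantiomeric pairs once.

In an octahedral complex each vertex has one trans partner and four cis neighbours.
Each ox is bidentate and must span two cis positions.
Working through the distinct placements yields 4 geometric isomers: N3 cis (3 arrangements, 2 chiral); N3 trans.

4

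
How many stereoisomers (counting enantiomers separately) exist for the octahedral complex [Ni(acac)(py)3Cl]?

The six octahedral sites form three mutually perpendicular trans pairs.
Each acac is bidentate and must span two cis positions.
Working through the distinct placements yields 2 geometric isomers: py mer; py fac.
Each arrangement has an internal mirror plane or centre of symmetry, so none is chiral.

2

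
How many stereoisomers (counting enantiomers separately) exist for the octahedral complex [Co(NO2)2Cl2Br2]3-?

In an octahedral complex each vertex has one trans partner and four cis neighbours.
The distinct arrangements are (5 in all): NO2 trans, Cl trans, Br trans; NO2 cis, Cl cis, Br trans; NO2 trans, Cl cis, Br cis; NO2 cis, Cl cis, Br cis (chiral); NO2 cis, Cl trans, Br cis.
One of these lacks any improper symmetry element and so occurs as an enantiomeric pair, giving 5 + 1 = 6 stereoisomers in total.

6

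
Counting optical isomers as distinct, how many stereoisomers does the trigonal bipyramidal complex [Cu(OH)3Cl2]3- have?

A trigonal bipyramid has two axial and three equatorial sites, which are chemically inequivalent.
Working through the distinct placements yields 3 geometric isomers: Cl both axial; Cl one axial, one equatorial; Cl both equatorial.
Each arrangement has an internal mirror plane or centre of symmetry, so none is chiral.

3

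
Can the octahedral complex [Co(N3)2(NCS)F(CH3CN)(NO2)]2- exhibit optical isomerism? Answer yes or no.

yes

Exhaustive case analysis gives 9 geometric isomers.
Of these, 6 lack any improper symmetry element and so occur as enantiomeric pairs, giving 9 + 6 = 15 stereoisomers in total.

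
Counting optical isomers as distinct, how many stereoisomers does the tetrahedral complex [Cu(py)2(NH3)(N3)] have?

1

In a tetrahedral complex all four positions are equivalent and every pair of ligands is adjacent — there is no cis/trans distinction.
Only one geometric arrangement is possible.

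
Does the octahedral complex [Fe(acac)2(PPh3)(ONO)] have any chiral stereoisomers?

yes

Each acac is bidentate and must span two cis positions.
Systematic placement gives 2 geometric isomers: PPh3 and ONO mutually trans; PPh3 and ONO mutually cis (chiral).
One of these lacks any improper symmetry element and so occurs as an enantiomeric pair, giving 2 + 1 = 3 stereoisomers in total.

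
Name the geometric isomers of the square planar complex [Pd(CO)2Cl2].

In a square planar complex each vertex has one trans partner and two cis neighbours.
Systematic placement gives 2 geometric isomers: CO cis; CO trans.

cis and trans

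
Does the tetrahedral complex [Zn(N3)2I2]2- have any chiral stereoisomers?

Only one geometric arrangement is possible.

no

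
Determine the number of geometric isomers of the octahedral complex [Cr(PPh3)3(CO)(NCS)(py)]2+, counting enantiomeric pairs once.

4

There are 4 geometric isomers: PPh3 mer (3 arrangements); PPh3 fac (chiral).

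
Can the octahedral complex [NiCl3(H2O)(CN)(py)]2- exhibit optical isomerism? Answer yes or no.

yes

There are 4 geometric isomers: Cl mer (3 arrangements); Cl fac (chiral).
One of these lacks any improper symmetry element and so occurs as an enantiomeric pair, giving 4 + 1 = 5 stereoisomers in total.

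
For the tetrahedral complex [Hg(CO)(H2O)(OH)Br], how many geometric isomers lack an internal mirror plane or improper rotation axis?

Only one geometric arrangement is possible; it has no improper symmetry element, so it exists as a pair of enantiomers (2 stereoisomers).

1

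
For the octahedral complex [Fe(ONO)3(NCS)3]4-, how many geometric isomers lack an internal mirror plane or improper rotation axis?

Working through the distinct placements yields 2 geometric isomers: ONO mer; ONO fac.
Each arrangement has an internal mirror plane or centre of symmetry, so none is chiral.

0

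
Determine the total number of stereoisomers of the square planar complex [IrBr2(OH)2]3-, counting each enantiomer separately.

2

In a square planar complex each vertex has one trans partner and two cis neighbours.
Systematic placement gives 2 geometric isomers: Br cis; Br trans.
Each arrangement has an internal mirror plane or centre of symmetry, so none is chiral.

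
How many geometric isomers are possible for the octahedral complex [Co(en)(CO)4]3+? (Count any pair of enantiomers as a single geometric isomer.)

1

An octahedron has six vertices in three trans pairs; every non-trans pair is cis.
Each en is bidentate and must span two cis positions.
Only one geometric arrangement is possible.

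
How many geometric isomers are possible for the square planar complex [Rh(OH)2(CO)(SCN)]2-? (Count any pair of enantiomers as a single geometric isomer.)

2

In a square planar complex each vertex has one trans partner and two cis neighbours.
There are 2 geometric isomers: OH cis; OH trans.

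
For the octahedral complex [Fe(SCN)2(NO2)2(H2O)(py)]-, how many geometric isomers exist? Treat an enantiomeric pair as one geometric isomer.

6

In an octahedral complex each vertex has one trans partner and four cis neighbours.
There are 6 geometric isomers: SCN cis, NO2 cis (3 arrangements, 2 chiral); SCN trans, NO2 cis; SCN cis, NO2 trans; SCN trans, NO2 trans.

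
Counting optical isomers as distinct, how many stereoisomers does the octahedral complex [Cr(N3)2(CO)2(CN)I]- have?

An octahedron has six vertices in three trans pairs; every non-trans pair is cis.
Systematic placement gives 6 geometric isomers: N3 trans, CO cis; N3 cis, CO cis (3 arrangements, 2 chiral); N3 trans, CO trans; N3 cis, CO trans.
Of these, 2 lack any improper symmetry element and so occur as enantiomeric pairs, giving 6 + 2 = 8 stereoisomers in total.

8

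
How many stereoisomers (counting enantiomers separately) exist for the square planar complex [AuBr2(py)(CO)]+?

2

A square has two trans pairs of vertices; adjacent vertices are cis.
The distinct arrangements are (2 in all): Br cis; Br trans.
Each arrangement has an internal mirror plane or centre of symmetry, so none is chiral.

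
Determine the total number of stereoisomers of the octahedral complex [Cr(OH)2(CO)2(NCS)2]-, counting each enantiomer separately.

There are 5 geometric isomers: OH trans, CO trans, NCS trans; OH cis, CO trans, NCS cis; OH trans, CO cis, NCS cis; OH cis, CO cis, NCS cis (chiral); OH cis, CO cis, NCS trans.
One of these lacks any improper symmetry element and so occurs as an enantiomeric pair, giving 5 + 1 = 6 stereoisomers in total.

6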